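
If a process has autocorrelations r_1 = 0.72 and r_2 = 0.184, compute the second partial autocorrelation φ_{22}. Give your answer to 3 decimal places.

-0.694

φ_{22} = (r_2 − r_1²) / (1 − r_1²)
r_1² = (0.72)² = 0.5184
Numerator = 0.184 − 0.5184 = -0.3344; denominator = 1 − 0.5184 = 0.4816
φ_{22} = -0.3344 / 0.4816 = -0.694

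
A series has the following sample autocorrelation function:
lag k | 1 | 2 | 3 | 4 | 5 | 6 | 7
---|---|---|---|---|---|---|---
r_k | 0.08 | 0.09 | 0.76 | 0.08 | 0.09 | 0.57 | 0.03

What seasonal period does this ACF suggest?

The largest autocorrelation is r_3 = 0.76, with a weaker echo at lag 6 (0.57); the remaining lags stay at or below 0.09.
The dominant spike at lag 3 indicates a seasonal period of 3.

3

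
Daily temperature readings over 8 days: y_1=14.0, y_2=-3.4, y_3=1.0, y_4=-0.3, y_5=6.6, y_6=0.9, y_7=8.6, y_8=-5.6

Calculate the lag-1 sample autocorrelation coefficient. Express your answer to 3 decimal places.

Mean ȳ = (14.0 − 3.4 + 1.0 − 0.3 + 6.6 + 0.9 + 8.6 − 5.6)/8 = 2.7250
Deviations from mean: 11.2750, -6.1250, -1.7250, -3.0250, 3.8750, -1.8250, 5.8750, -8.3250
Σ(y_t−ȳ)(y_{t+1}−ȳ) = (-69.0594) + (10.5656) + (5.2181) + (-11.7219) + (-7.0719) + (-10.7219) + (-48.9094) = -131.7006
Denominator Σ(y_t−ȳ)² = 298.9350
r_1 = -131.7006 / 298.9350 = -0.441

-0.441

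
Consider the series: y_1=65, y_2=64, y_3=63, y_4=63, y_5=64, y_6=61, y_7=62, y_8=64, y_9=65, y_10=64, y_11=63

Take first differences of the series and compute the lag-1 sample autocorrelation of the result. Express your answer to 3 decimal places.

First differences Δy: -1, -1, 0, 1, -3, 1, 2, 1, -1, -1
Mean of differences = -0.2000
Numerator Σ(Δy_t−Δȳ)(Δy_{t+1}−Δȳ) = -1.0400
Denominator Σ(Δy_t−Δȳ)² = 19.6000
r_1(Δy) = -1.0400 / 19.6000 = -0.053

-0.053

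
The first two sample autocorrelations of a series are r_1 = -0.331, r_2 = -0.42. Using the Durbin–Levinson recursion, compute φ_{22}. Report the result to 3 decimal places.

φ_{22} = (r_2 − r_1²) / (1 − r_1²)
r_1² = (-0.331)² = 0.109561
Numerator = -0.42 − 0.1096 = -0.5296; denominator = 1 − 0.1096 = 0.8904
φ_{22} = -0.5296 / 0.8904 = -0.595

-0.595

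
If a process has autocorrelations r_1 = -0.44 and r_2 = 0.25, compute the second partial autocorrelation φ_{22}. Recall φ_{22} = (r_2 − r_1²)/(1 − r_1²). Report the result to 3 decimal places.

0.070

φ_{22} = (r_2 − r_1²) / (1 − r_1²)
r_1² = (-0.44)² = 0.1936
Numerator = 0.25 − 0.1936 = 0.0564; denominator = 1 − 0.1936 = 0.8064
φ_{22} = 0.0564 / 0.8064 = 0.070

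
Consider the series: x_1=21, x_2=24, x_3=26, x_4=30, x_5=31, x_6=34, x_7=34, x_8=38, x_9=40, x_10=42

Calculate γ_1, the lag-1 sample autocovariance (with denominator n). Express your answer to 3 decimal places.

Mean x̄ = (21 + 24 + 26 + 30 + 31 + 34 + 34 + 38 + 40 + 42)/10 = 32.0000
Σ_{t=1}^{9}(x_t−x̄)(x_{t+1}−x̄) = 292.0000
γ_1 = 292.0000 / 10 = 29.200

29.200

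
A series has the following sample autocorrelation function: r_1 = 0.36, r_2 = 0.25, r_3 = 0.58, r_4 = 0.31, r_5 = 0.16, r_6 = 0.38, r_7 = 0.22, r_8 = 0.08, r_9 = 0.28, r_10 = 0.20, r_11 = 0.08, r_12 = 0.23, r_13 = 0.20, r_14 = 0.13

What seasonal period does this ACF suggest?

The largest autocorrelation is r_3 = 0.58, with a weaker echo at lag 6 (0.38); the remaining lags stay at or below 0.36. The elevated value at lag 1 (0.36), dropping to 0.25 at lag 2, reflects decaying short-term dependence rather than seasonality.
The dominant spike at lag 3 indicates a seasonal period of 3.

3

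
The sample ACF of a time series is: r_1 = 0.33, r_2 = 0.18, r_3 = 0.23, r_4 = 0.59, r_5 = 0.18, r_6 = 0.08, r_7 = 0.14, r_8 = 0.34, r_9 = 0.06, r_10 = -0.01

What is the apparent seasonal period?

The largest autocorrelation is r_4 = 0.59, with a weaker echo at lag 8 (0.34); the remaining lags stay at or below 0.33. The elevated value at lag 1 (0.33), dropping to 0.18 at lag 2, reflects decaying short-term dependence rather than seasonality.
The dominant spike at lag 4 indicates a seasonal period of 4.

4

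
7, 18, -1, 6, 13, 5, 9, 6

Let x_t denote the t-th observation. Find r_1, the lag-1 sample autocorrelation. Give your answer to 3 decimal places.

Mean x̄ = (7 + 18 − 1 + 6 + 13 + 5 + 9 + 6)/8 = 7.8750
Deviations from mean: -0.8750, 10.1250, -8.8750, -1.8750, 5.1250, -2.8750, 1.1250, -1.8750
Numerator Σ_{t=1}^{7}(x_t−x̄)(x_{t+1}−x̄) = -111.7656
Denominator Σ(x_t−x̄)² = 224.8750
r_1 = -111.7656 / 224.8750 = -0.497

-0.497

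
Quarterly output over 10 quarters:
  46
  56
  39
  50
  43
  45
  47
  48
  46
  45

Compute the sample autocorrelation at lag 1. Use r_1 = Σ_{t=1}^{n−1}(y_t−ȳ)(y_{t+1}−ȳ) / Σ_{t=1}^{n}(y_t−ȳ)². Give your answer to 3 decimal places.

Mean ȳ = (46 + 56 + 39 + 50 + 43 + 45 + 47 + 48 + 46 + 45)/10 = 46.5000
Numerator Σ_{t=1}^{9}(y_t−ȳ)(y_{t+1}−ȳ) = -109.2500
Denominator Σ(y_t−ȳ)² = 178.5000
r_1 = -109.2500 / 178.5000 = -0.612

-0.612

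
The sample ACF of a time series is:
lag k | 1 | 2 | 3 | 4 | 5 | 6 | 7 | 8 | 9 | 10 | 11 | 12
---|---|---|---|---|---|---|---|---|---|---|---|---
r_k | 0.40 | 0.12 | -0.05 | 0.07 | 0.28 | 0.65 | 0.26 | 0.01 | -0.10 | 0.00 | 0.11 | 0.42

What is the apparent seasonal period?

The largest autocorrelation is r_6 = 0.65, with a weaker echo at lag 12 (0.42); the remaining lags stay at or below 0.40. The elevated value at lag 1 (0.40), dropping to 0.12 at lag 2, reflects decaying short-term dependence rather than seasonality.
The dominant spike at lag 6 indicates a seasonal period of 6.

6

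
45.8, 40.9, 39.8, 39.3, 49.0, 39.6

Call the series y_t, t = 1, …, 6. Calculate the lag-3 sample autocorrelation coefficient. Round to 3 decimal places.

-0.161

Mean ȳ = (45.8 + 40.9 + 39.8 + 39.3 + 49.0 + 39.6)/6 = 42.4000
Deviations from mean: 3.4000, -1.5000, -2.6000, -3.1000, 6.6000, -2.8000
Σ(y_t−ȳ)(y_{t+3}−ȳ) = (-10.5400) + (-9.9000) + (7.2800) = -13.1600
Denominator Σ(y_t−ȳ)² = 81.5800
r_3 = -13.1600 / 81.5800 = -0.161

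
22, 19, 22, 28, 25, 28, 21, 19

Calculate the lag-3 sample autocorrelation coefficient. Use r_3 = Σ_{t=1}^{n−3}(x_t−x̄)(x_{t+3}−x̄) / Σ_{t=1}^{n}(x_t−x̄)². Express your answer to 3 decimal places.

Mean x̄ = (22 + 19 + 22 + 28 + 25 + 28 + 21 + 19)/8 = 23.0000
Deviations from mean: -1.0000, -4.0000, -1.0000, 5.0000, 2.0000, 5.0000, -2.0000, -4.0000
Numerator Σ_{t=1}^{5}(x_t−x̄)(x_{t+3}−x̄) = -36.0000
Denominator Σ(x_t−x̄)² = 92.0000
r_3 = -36.0000 / 92.0000 = -0.391

-0.391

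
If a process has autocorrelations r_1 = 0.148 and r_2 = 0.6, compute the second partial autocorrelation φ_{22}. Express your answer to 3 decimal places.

0.591

φ_{22} = (r_2 − r_1²) / (1 − r_1²)
r_1² = (0.148)² = 0.021904
Numerator = 0.6 − 0.0219 = 0.5781; denominator = 1 − 0.0219 = 0.9781
φ_{22} = 0.5781 / 0.9781 = 0.591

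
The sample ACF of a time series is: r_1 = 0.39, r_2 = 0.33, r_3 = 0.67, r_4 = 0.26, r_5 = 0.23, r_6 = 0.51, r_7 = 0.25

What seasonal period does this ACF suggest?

3

The largest autocorrelation is r_3 = 0.67, with a weaker echo at lag 6 (0.51); the remaining lags stay at or below 0.39. The elevated value at lag 1 (0.39), dropping to 0.33 at lag 2, reflects decaying short-term dependence rather than seasonality.
The dominant spike at lag 3 indicates a seasonal period of 3.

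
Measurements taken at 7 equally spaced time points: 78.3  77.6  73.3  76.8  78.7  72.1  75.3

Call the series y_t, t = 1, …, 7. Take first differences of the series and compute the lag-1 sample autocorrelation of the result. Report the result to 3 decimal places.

First differences Δy: -0.7, -4.3, 3.5, 1.9, -6.6, 3.2
Mean of differences = -0.5000
Numerator Σ(Δy_t−Δȳ)(Δy_{t+1}−Δȳ) = -42.0500
Denominator Σ(Δy_t−Δȳ)² = 87.1400
r_1(Δy) = -42.0500 / 87.1400 = -0.483

-0.483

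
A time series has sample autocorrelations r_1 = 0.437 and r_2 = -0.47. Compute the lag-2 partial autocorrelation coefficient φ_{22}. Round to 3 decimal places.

φ_{22} = (r_2 − r_1²) / (1 − r_1²)
r_1² = (0.437)² = 0.190969
Numerator = -0.47 − 0.1910 = -0.6610; denominator = 1 − 0.1910 = 0.8090
φ_{22} = -0.6610 / 0.8090 = -0.817

-0.817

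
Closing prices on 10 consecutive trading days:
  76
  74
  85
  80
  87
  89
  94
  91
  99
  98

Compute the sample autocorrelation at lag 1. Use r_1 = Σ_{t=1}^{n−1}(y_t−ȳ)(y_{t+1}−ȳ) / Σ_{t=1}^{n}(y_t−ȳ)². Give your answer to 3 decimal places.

Mean ȳ = (76 + 74 + 85 + 80 + 87 + 89 + 94 + 91 + 99 + 98)/10 = 87.3000
Numerator Σ_{t=1}^{9}(y_t−ȳ)(y_{t+1}−ȳ) = 404.0100
Denominator Σ(y_t−ȳ)² = 676.1000
r_1 = 404.0100 / 676.1000 = 0.598

0.598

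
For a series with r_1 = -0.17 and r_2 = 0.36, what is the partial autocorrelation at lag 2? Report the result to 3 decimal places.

φ_{22} = (r_2 − r_1²) / (1 − r_1²)
r_1² = (-0.17)² = 0.0289
Numerator = 0.36 − 0.0289 = 0.3311; denominator = 1 − 0.0289 = 0.9711
φ_{22} = 0.3311 / 0.9711 = 0.341

0.341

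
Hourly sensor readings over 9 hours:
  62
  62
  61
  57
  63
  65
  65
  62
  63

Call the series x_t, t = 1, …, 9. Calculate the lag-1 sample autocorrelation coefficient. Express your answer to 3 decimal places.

Mean x̄ = (62 + 62 + 61 + 57 + 63 + 65 + 65 + 62 + 63)/9 = 62.2222
Numerator Σ_{t=1}^{8}(x_t−x̄)(x_{t+1}−x̄) = 11.7284
Denominator Σ(x_t−x̄)² = 45.5556
r_1 = 11.7284 / 45.5556 = 0.257

0.257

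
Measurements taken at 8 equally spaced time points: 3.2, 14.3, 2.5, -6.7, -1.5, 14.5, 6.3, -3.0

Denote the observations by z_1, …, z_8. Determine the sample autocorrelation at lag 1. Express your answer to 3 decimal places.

Mean z̄ = (3.2 + 14.3 + 2.5 − 6.7 − 1.5 + 14.5 + 6.3 − 3.0)/8 = 3.7000
Deviations from mean: -0.5000, 10.6000, -1.2000, -10.4000, -5.2000, 10.8000, 2.6000, -6.7000
Σ(z_t−z̄)(z_{t+1}−z̄) = (-5.3000) + (-12.7200) + (12.4800) + (54.0800) + (-56.1600) + (28.0800) + (-17.4200) = 3.0400
Denominator Σ(z_t−z̄)² = 417.5400
r_1 = 3.0400 / 417.5400 = 0.007

0.007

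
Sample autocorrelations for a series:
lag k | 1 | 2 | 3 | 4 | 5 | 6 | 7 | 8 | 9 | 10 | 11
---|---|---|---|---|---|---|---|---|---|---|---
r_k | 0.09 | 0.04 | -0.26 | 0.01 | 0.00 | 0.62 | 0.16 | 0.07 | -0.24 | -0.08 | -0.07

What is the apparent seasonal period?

6

The largest autocorrelation is r_6 = 0.62; the remaining lags stay at or below 0.16.
The dominant spike at lag 6 indicates a seasonal period of 6.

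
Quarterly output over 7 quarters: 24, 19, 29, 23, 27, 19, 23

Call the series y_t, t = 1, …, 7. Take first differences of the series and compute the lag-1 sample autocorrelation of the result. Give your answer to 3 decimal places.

First differences Δy: -5, 10, -6, 4, -8, 4
Mean of differences = -0.1667
Numerator Σ(Δy_t−Δȳ)(Δy_{t+1}−Δȳ) = -198.0278
Denominator Σ(Δy_t−Δȳ)² = 256.8333
r_1(Δy) = -198.0278 / 256.8333 = -0.771

-0.771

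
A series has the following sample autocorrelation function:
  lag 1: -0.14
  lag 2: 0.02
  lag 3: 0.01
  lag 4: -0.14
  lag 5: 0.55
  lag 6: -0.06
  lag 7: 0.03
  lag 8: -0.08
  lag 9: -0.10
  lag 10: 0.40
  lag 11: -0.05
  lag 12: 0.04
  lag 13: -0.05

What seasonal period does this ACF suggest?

The largest autocorrelation is r_5 = 0.55, with a weaker echo at lag 10 (0.40); the remaining lags stay at or below 0.04.
The dominant spike at lag 5 indicates a seasonal period of 5.

5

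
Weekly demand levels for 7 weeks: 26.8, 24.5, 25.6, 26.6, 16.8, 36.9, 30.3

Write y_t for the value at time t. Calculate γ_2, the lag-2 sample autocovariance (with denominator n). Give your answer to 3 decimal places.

Mean ȳ = (26.8 + 24.5 + 25.6 + 26.6 + 16.8 + 36.9 + 30.3)/7 = 26.7857
Σ_{t=1}^{5}(y_t−ȳ)(y_{t+2}−ȳ) = -24.7233
γ_2 = -24.7233 / 7 = -3.532

-3.532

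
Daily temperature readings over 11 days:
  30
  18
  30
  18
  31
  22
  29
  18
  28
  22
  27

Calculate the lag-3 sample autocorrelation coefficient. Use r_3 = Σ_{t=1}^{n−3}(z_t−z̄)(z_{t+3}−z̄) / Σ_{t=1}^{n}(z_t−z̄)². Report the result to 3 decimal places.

-0.709

Mean z̄ = (30 + 18 + 30 + 18 + 31 + 22 + 29 + 18 + 28 + 22 + 27)/11 = 24.8182
Numerator Σ_{t=1}^{8}(z_t−z̄)(z_{t+3}−z̄) = -198.3719
Denominator Σ(z_t−z̄)² = 279.6364
r_3 = -198.3719 / 279.6364 = -0.709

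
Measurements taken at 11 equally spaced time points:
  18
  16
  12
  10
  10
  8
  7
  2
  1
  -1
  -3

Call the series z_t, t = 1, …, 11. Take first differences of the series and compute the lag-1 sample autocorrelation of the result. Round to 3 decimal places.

First differences Δz: -2, -4, -2, 0, -2, -1, -5, -1, -2, -2
Mean of differences = -2.1000
Numerator Σ(Δz_t−Δz̄)(Δz_{t+1}−Δz̄) = -6.1100
Denominator Σ(Δz_t−Δz̄)² = 18.9000
r_1(Δz) = -6.1100 / 18.9000 = -0.323

-0.323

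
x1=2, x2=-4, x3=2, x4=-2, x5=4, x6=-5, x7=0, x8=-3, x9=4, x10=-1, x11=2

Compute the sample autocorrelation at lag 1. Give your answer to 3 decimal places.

Mean x̄ = (2 − 4 + 2 − 2 + 4 − 5 + 0 − 3 + 4 − 1 + 2)/11 = -0.0909
Numerator Σ_{t=1}^{10}(x_t−x̄)(x_{t+1}−x̄) = -66.4628
Denominator Σ(x_t−x̄)² = 98.9091
r_1 = -66.4628 / 98.9091 = -0.672

-0.672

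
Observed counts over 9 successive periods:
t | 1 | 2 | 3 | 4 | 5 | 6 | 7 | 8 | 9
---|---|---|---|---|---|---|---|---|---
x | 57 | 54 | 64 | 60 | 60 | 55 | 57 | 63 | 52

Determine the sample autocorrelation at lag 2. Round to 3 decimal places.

Mean x̄ = (57 + 54 + 64 + 60 + 60 + 55 + 57 + 63 + 52)/9 = 58.0000
Σ(x_t−x̄)(x_{t+2}−x̄) = (-6.0000) + (-8.0000) + (12.0000) + (-6.0000) + (-2.0000) + (-15.0000) + (6.0000) = -19.0000
Denominator Σ(x_t−x̄)² = 132.0000
r_2 = -19.0000 / 132.0000 = -0.144

-0.144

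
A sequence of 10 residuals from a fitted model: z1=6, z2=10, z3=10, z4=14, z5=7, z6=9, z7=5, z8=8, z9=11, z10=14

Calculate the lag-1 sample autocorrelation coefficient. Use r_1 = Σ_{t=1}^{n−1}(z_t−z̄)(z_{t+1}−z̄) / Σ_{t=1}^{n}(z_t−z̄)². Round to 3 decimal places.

Mean z̄ = (6 + 10 + 10 + 14 + 7 + 9 + 5 + 8 + 11 + 14)/10 = 9.4000
Numerator Σ_{t=1}^{9}(z_t−z̄)(z_{t+1}−z̄) = 4.0400
Denominator Σ(z_t−z̄)² = 84.4000
r_1 = 4.0400 / 84.4000 = 0.048

0.048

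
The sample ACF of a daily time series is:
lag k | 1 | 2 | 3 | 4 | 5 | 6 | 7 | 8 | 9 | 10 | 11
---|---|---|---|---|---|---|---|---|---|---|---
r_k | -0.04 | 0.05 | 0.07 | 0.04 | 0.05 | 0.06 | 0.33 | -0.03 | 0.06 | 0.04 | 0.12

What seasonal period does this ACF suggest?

7

The largest autocorrelation is r_7 = 0.33; the remaining lags stay at or below 0.12.
The dominant spike at lag 7 indicates a seasonal period of 7.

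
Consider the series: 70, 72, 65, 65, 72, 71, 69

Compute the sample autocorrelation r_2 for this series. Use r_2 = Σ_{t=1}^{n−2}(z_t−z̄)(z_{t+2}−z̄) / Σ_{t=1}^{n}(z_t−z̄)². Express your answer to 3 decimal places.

Mean z̄ = (70 + 72 + 65 + 65 + 72 + 71 + 69)/7 = 69.1429
Deviations from mean: 0.8571, 2.8571, -4.1429, -4.1429, 2.8571, 1.8571, -0.1429
Σ(z_t−z̄)(z_{t+2}−z̄) = (-3.5510) + (-11.8367) + (-11.8367) + (-7.6939) + (-0.4082) = -35.3265
Denominator Σ(z_t−z̄)² = 54.8571
r_2 = -35.3265 / 54.8571 = -0.644

-0.644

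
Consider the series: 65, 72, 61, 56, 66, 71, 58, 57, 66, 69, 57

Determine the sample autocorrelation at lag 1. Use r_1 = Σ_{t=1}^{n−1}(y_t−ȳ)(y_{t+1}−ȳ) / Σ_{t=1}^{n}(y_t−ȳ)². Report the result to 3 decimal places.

-0.095

Mean ȳ = (65 + 72 + 61 + 56 + 66 + 71 + 58 + 57 + 66 + 69 + 57)/11 = 63.4545
Numerator Σ_{t=1}^{10}(y_t−ȳ)(y_{t+1}−ȳ) = -33.2975
Denominator Σ(y_t−ȳ)² = 350.7273
r_1 = -33.2975 / 350.7273 = -0.095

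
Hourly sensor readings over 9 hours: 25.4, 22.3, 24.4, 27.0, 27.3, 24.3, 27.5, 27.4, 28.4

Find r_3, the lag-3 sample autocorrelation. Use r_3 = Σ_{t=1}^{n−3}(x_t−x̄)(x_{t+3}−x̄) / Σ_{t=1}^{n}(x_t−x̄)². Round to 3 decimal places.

Mean x̄ = (25.4 + 22.3 + 24.4 + 27.0 + 27.3 + 24.3 + 27.5 + 27.4 + 28.4)/9 = 26.0000
Numerator Σ_{t=1}^{6}(x_t−x̄)(x_{t+3}−x̄) = -3.4500
Denominator Σ(x_t−x̄)² = 32.1600
r_3 = -3.4500 / 32.1600 = -0.107

-0.107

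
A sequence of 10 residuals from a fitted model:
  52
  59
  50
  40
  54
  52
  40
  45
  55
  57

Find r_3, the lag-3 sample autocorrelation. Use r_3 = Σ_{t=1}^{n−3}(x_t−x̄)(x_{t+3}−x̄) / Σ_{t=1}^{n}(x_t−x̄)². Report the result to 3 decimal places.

Mean x̄ = (52 + 59 + 50 + 40 + 54 + 52 + 40 + 45 + 55 + 57)/10 = 50.4000
Σ(x_t−x̄)(x_{t+3}−x̄) = (-16.6400) + (30.9600) + (-0.6400) + (108.1600) + (-19.4400) + (7.3600) + (-68.6400) = 41.1200
Denominator Σ(x_t−x̄)² = 402.4000
r_3 = 41.1200 / 402.4000 = 0.102

0.102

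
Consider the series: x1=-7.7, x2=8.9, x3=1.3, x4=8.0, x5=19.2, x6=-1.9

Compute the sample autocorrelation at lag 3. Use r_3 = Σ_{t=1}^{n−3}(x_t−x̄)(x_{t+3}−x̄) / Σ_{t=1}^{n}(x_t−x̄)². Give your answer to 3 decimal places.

0.095

Mean x̄ = (-7.7 + 8.9 + 1.3 + 8.0 + 19.2 − 1.9)/6 = 4.6333
Deviations from mean: -12.3333, 4.2667, -3.3333, 3.3667, 14.5667, -6.5333
Σ(x_t−x̄)(x_{t+3}−x̄) = (-41.5222) + (62.1511) + (21.7778) = 42.4067
Denominator Σ(x_t−x̄)² = 447.6333
r_3 = 42.4067 / 447.6333 = 0.095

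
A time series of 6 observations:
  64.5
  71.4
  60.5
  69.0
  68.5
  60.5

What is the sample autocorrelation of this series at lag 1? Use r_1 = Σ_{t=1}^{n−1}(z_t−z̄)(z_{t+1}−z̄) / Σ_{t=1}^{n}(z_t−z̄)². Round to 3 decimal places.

Mean z̄ = (64.5 + 71.4 + 60.5 + 69.0 + 68.5 + 60.5)/6 = 65.7333
Deviations from mean: -1.2333, 5.6667, -5.2333, 3.2667, 2.7667, -5.2333
Σ(z_t−z̄)(z_{t+1}−z̄) = (-6.9889) + (-29.6556) + (-17.0956) + (9.0378) + (-14.4789) = -59.1811
Denominator Σ(z_t−z̄)² = 106.7333
r_1 = -59.1811 / 106.7333 = -0.554

-0.554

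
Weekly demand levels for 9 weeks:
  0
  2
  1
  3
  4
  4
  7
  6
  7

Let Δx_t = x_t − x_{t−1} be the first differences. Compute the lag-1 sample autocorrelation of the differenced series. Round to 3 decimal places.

First differences Δx: 2, -1, 2, 1, 0, 3, -1, 1
Mean of differences = 0.8750
Numerator Σ(Δx_t−Δx̄)(Δx_{t+1}−Δx̄) = -10.2656
Denominator Σ(Δx_t−Δx̄)² = 14.8750
r_1(Δx) = -10.2656 / 14.8750 = -0.690

-0.690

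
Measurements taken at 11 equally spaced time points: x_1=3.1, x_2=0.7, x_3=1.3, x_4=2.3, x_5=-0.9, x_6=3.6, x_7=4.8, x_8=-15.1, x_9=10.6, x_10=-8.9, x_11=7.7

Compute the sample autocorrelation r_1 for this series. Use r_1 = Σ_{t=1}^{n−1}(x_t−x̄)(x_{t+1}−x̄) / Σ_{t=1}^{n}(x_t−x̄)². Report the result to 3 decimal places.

-0.717

Mean x̄ = (3.1 + 0.7 + 1.3 + 2.3 − 0.9 + 3.6 + 4.8 − 15.1 + 10.6 − 8.9 + 7.7)/11 = 0.8364
Numerator Σ_{t=1}^{10}(x_t−x̄)(x_{t+1}−x̄) = -376.7313
Denominator Σ(x_t−x̄)² = 525.0655
r_1 = -376.7313 / 525.0655 = -0.717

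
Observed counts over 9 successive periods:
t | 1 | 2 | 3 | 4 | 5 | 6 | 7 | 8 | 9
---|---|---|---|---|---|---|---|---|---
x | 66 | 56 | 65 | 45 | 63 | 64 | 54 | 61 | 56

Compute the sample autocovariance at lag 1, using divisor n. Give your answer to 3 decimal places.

Mean x̄ = (66 + 56 + 65 + 45 + 63 + 64 + 54 + 61 + 56)/9 = 58.8889
Σ_{t=1}^{8}(x_t−x̄)(x_{t+1}−x̄) = -200.5679
γ_1 = -200.5679 / 9 = -22.285

-22.285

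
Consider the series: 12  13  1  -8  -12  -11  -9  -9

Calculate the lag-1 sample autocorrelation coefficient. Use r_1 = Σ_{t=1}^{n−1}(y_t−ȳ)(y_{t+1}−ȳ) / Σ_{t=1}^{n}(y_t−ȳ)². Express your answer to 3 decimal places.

Mean ȳ = (12 + 13 + 1 − 8 − 12 − 11 − 9 − 9)/8 = -2.8750
Deviations from mean: 14.8750, 15.8750, 3.8750, -5.1250, -9.1250, -8.1250, -6.1250, -6.1250
Σ(y_t−ȳ)(y_{t+1}−ȳ) = (236.1406) + (61.5156) + (-19.8594) + (46.7656) + (74.1406) + (49.7656) + (37.5156) = 485.9844
Denominator Σ(y_t−ȳ)² = 738.8750
r_1 = 485.9844 / 738.8750 = 0.658

0.658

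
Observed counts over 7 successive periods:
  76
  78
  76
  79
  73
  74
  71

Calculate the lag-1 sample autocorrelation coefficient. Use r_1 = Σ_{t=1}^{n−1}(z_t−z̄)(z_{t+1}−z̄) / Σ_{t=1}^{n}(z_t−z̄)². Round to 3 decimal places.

0.137

Mean z̄ = (76 + 78 + 76 + 79 + 73 + 74 + 71)/7 = 75.2857
Deviations from mean: 0.7143, 2.7143, 0.7143, 3.7143, -2.2857, -1.2857, -4.2857
Numerator Σ_{t=1}^{6}(z_t−z̄)(z_{t+1}−z̄) = 6.4898
Denominator Σ(z_t−z̄)² = 47.4286
r_1 = 6.4898 / 47.4286 = 0.137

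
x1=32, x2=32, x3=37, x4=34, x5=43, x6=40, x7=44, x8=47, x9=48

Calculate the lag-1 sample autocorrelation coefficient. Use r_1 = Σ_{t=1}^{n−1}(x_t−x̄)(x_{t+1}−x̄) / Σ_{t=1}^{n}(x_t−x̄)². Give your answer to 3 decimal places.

Mean x̄ = (32 + 32 + 37 + 34 + 43 + 40 + 44 + 47 + 48)/9 = 39.6667
Numerator Σ_{t=1}^{8}(x_t−x̄)(x_{t+1}−x̄) = 170.8889
Denominator Σ(x_t−x̄)² = 310.0000
r_1 = 170.8889 / 310.0000 = 0.551

0.551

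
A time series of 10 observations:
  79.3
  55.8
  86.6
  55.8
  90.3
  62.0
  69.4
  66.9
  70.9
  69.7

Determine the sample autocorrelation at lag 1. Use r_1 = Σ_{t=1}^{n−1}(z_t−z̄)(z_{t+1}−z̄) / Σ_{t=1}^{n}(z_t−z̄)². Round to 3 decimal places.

-0.841

Mean z̄ = (79.3 + 55.8 + 86.6 + 55.8 + 90.3 + 62.0 + 69.4 + 66.9 + 70.9 + 69.7)/10 = 70.6700
Numerator Σ_{t=1}^{9}(z_t−z̄)(z_{t+1}−z̄) = -1049.4679
Denominator Σ(z_t−z̄)² = 1247.8010
r_1 = -1049.4679 / 1247.8010 = -0.841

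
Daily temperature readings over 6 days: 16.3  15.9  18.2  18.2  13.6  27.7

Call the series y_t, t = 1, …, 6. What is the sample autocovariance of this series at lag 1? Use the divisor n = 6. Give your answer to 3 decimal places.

-6.423

Mean ȳ = (16.3 + 15.9 + 18.2 + 18.2 + 13.6 + 27.7)/6 = 18.3167
Deviations: -2.0167, -2.4167, -0.1167, -0.1167, -4.7167, 9.3833
Σ_{t=1}^{5}(y_t−ȳ)(y_{t+1}−ȳ) = -38.5386
γ_1 = -38.5386 / 6 = -6.423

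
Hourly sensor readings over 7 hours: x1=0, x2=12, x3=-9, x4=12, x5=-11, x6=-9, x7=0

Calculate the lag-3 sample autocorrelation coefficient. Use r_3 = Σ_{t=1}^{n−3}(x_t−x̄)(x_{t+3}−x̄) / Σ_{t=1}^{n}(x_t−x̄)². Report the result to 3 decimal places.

Mean x̄ = (0 + 12 − 9 + 12 − 11 − 9 + 0)/7 = -0.7143
Deviations from mean: 0.7143, 12.7143, -8.2857, 12.7143, -10.2857, -8.2857, 0.7143
Numerator Σ_{t=1}^{4}(x_t−x̄)(x_{t+3}−x̄) = -43.9592
Denominator Σ(x_t−x̄)² = 567.4286
r_3 = -43.9592 / 567.4286 = -0.077

-0.077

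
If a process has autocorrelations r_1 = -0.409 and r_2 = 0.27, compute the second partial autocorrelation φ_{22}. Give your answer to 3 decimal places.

φ_{22} = (r_2 − r_1²) / (1 − r_1²)
r_1² = (-0.409)² = 0.167281
Numerator = 0.27 − 0.1673 = 0.1027; denominator = 1 − 0.1673 = 0.8327
φ_{22} = 0.1027 / 0.8327 = 0.123

0.123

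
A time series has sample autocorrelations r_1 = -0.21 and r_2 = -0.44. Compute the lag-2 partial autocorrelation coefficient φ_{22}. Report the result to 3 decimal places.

φ_{22} = (r_2 − r_1²) / (1 − r_1²)
r_1² = (-0.21)² = 0.0441
Numerator = -0.44 − 0.0441 = -0.4841; denominator = 1 − 0.0441 = 0.9559
φ_{22} = -0.4841 / 0.9559 = -0.506

-0.506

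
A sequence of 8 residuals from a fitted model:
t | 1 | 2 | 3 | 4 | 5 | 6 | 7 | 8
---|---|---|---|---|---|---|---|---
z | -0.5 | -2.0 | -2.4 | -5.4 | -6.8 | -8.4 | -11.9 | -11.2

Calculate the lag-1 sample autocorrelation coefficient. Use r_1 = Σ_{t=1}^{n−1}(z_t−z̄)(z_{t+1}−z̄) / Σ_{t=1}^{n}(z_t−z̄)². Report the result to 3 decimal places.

0.663

Mean z̄ = (-0.5 − 2.0 − 2.4 − 5.4 − 6.8 − 8.4 − 11.9 − 11.2)/8 = -6.0750
Numerator Σ_{t=1}^{7}(z_t−z̄)(z_{t+1}−z̄) = 84.7669
Denominator Σ(z_t−z̄)² = 127.7750
r_1 = 84.7669 / 127.7750 = 0.663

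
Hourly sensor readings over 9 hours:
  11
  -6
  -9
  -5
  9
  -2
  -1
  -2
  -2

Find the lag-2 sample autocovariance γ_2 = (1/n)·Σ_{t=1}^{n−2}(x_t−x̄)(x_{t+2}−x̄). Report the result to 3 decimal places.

Mean x̄ = (11 − 6 − 9 − 5 + 9 − 2 − 1 − 2 − 2)/9 = -0.7778
Σ_{t=1}^{7}(x_t−x̄)(x_{t+2}−x̄) = -150.4321
γ_2 = -150.4321 / 9 = -16.715

-16.715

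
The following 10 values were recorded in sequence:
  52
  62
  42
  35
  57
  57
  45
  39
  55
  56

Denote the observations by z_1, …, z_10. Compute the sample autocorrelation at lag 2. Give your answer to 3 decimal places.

-0.755

Mean z̄ = (52 + 62 + 42 + 35 + 57 + 57 + 45 + 39 + 55 + 56)/10 = 50.0000
Numerator Σ_{t=1}^{8}(z_t−z̄)(z_{t+2}−z̄) = -560.0000
Denominator Σ(z_t−z̄)² = 742.0000
r_2 = -560.0000 / 742.0000 = -0.755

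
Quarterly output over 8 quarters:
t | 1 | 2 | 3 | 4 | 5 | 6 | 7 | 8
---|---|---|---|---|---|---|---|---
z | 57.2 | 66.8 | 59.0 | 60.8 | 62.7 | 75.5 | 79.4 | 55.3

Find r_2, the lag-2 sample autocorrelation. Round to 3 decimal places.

Mean z̄ = (57.2 + 66.8 + 59.0 + 60.8 + 62.7 + 75.5 + 79.4 + 55.3)/8 = 64.5875
Deviations from mean: -7.3875, 2.2125, -5.5875, -3.7875, -1.8875, 10.9125, 14.8125, -9.2875
Σ(z_t−z̄)(z_{t+2}−z̄) = (41.2777) + (-8.3798) + (10.5464) + (-41.3311) + (-27.9586) + (-101.3498) = -127.1953
Denominator Σ(z_t−z̄)² = 533.3488
r_2 = -127.1953 / 533.3488 = -0.238

-0.238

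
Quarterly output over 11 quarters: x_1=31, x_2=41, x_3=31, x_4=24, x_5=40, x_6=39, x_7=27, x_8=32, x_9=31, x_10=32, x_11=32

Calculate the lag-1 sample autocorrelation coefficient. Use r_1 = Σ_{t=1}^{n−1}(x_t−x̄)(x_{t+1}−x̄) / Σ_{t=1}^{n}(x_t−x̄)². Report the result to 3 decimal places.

Mean x̄ = (31 + 41 + 31 + 24 + 40 + 39 + 27 + 32 + 31 + 32 + 32)/11 = 32.7273
Numerator Σ_{t=1}^{10}(x_t−x̄)(x_{t+1}−x̄) = -60.0744
Denominator Σ(x_t−x̄)² = 280.1818
r_1 = -60.0744 / 280.1818 = -0.214

-0.214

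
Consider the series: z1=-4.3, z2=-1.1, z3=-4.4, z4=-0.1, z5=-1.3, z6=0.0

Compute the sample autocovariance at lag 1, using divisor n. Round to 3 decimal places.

Mean z̄ = (-4.3 − 1.1 − 4.4 − 0.1 − 1.3 + 0.0)/6 = -1.8667
Σ_{t=1}^{5}(z_t−z̄)(z_{t+1}−z̄) = -6.2244
γ_1 = -6.2244 / 6 = -1.037

-1.037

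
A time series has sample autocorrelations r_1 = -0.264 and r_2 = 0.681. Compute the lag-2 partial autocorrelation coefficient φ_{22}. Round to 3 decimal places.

0.657

φ_{22} = (r_2 − r_1²) / (1 − r_1²)
r_1² = (-0.264)² = 0.069696
Numerator = 0.681 − 0.0697 = 0.6113; denominator = 1 − 0.0697 = 0.9303
φ_{22} = 0.6113 / 0.9303 = 0.657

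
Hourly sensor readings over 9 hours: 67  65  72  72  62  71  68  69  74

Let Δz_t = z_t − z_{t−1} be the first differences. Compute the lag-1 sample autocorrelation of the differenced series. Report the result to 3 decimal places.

-0.507

First differences Δz: -2, 7, 0, -10, 9, -3, 1, 5
Mean of differences = 0.8750
Numerator Σ(Δz_t−Δz̄)(Δz_{t+1}−Δz̄) = -133.2656
Denominator Σ(Δz_t−Δz̄)² = 262.8750
r_1(Δz) = -133.2656 / 262.8750 = -0.507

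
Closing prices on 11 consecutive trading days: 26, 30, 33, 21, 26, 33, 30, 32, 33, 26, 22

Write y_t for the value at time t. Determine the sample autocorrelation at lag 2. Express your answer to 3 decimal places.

Mean ȳ = (26 + 30 + 33 + 21 + 26 + 33 + 30 + 32 + 33 + 26 + 22)/11 = 28.3636
Numerator Σ_{t=1}^{9}(y_t−ȳ)(y_{t+2}−ȳ) = -85.6281
Denominator Σ(y_t−ȳ)² = 194.5455
r_2 = -85.6281 / 194.5455 = -0.440

-0.440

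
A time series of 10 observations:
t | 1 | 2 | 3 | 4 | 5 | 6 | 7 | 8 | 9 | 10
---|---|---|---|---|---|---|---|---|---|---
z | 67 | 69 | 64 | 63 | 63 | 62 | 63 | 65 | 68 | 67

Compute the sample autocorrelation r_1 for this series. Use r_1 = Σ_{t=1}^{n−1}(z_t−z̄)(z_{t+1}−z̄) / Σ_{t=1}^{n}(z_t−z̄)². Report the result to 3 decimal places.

Mean z̄ = (67 + 69 + 64 + 63 + 63 + 62 + 63 + 65 + 68 + 67)/10 = 65.1000
Numerator Σ_{t=1}^{9}(z_t−z̄)(z_{t+1}−z̄) = 28.2900
Denominator Σ(z_t−z̄)² = 54.9000
r_1 = 28.2900 / 54.9000 = 0.515

0.515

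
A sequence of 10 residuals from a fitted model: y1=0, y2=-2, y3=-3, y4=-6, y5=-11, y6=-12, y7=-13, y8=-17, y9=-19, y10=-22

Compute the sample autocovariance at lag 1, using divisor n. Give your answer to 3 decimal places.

Mean ȳ = (0 − 2 − 3 − 6 − 11 − 12 − 13 − 17 − 19 − 22)/10 = -10.5000
Σ_{t=1}^{9}(y_t−ȳ)(y_{t+1}−ȳ) = 358.2500
γ_1 = 358.2500 / 10 = 35.825

35.825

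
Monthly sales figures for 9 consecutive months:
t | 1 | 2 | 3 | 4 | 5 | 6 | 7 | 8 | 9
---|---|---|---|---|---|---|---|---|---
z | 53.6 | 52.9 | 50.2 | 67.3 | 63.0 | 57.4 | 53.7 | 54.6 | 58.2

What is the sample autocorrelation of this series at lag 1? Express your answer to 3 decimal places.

0.169

Mean z̄ = (53.6 + 52.9 + 50.2 + 67.3 + 63.0 + 57.4 + 53.7 + 54.6 + 58.2)/9 = 56.7667
Numerator Σ_{t=1}^{8}(z_t−z̄)(z_{t+1}−z̄) = 39.6689
Denominator Σ(z_t−z̄)² = 234.4600
r_1 = 39.6689 / 234.4600 = 0.169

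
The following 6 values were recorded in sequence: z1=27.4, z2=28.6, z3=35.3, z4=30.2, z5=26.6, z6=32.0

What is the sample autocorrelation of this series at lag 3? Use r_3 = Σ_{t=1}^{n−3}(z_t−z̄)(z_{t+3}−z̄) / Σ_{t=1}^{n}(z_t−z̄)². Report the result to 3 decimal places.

Mean z̄ = (27.4 + 28.6 + 35.3 + 30.2 + 26.6 + 32.0)/6 = 30.0167
Numerator Σ_{t=1}^{3}(z_t−z̄)(z_{t+3}−z̄) = 14.8392
Denominator Σ(z_t−z̄)² = 52.4083
r_3 = 14.8392 / 52.4083 = 0.283

0.283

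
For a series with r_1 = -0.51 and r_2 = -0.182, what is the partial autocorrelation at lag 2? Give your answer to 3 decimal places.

-0.598

φ_{22} = (r_2 − r_1²) / (1 − r_1²)
r_1² = (-0.51)² = 0.2601
Numerator = -0.182 − 0.2601 = -0.4421; denominator = 1 − 0.2601 = 0.7399
φ_{22} = -0.4421 / 0.7399 = -0.598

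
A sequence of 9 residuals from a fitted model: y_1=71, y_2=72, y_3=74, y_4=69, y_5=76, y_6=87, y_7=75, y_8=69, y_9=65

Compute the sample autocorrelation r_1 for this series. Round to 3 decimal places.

0.250

Mean ȳ = (71 + 72 + 74 + 69 + 76 + 87 + 75 + 69 + 65)/9 = 73.1111
Numerator Σ_{t=1}^{8}(y_t−ȳ)(y_{t+1}−ȳ) = 77.7654
Denominator Σ(y_t−ȳ)² = 310.8889
r_1 = 77.7654 / 310.8889 = 0.250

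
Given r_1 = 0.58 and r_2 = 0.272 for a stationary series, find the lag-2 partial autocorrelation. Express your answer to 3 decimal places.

-0.097

φ_{22} = (r_2 − r_1²) / (1 − r_1²)
r_1² = (0.58)² = 0.3364
Numerator = 0.272 − 0.3364 = -0.0644; denominator = 1 − 0.3364 = 0.6636
φ_{22} = -0.0644 / 0.6636 = -0.097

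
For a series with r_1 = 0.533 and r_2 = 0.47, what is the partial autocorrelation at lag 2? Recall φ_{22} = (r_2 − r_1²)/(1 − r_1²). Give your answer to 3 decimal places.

φ_{22} = (r_2 − r_1²) / (1 − r_1²)
r_1² = (0.533)² = 0.284089
Numerator = 0.47 − 0.2841 = 0.1859; denominator = 1 − 0.2841 = 0.7159
φ_{22} = 0.1859 / 0.7159 = 0.260

0.260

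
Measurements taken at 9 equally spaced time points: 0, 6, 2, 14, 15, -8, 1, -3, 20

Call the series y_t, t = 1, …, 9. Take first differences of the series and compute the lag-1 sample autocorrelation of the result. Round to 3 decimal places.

-0.309

First differences Δy: 6, -4, 12, 1, -23, 9, -4, 23
Mean of differences = 2.5000
Numerator Σ(Δy_t−Δȳ)(Δy_{t+1}−Δȳ) = -401.7500
Denominator Σ(Δy_t−Δȳ)² = 1302.0000
r_1(Δy) = -401.7500 / 1302.0000 = -0.309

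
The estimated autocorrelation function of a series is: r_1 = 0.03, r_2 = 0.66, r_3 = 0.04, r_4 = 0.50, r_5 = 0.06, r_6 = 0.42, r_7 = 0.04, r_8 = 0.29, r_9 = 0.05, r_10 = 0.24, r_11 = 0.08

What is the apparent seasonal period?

The largest autocorrelation is r_2 = 0.66, with weaker echoes at lags 4 (0.50), 6 (0.42), 8 (0.29) and 10 (0.24); the remaining lags stay at or below 0.08.
The dominant spike at lag 2 indicates a seasonal period of 2.

2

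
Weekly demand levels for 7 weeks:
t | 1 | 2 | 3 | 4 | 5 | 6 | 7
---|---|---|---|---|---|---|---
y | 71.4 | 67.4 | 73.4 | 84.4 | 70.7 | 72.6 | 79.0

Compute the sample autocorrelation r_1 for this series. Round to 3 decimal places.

-0.110

Mean ȳ = (71.4 + 67.4 + 73.4 + 84.4 + 70.7 + 72.6 + 79.0)/7 = 74.1286
Numerator Σ_{t=1}^{6}(y_t−ȳ)(y_{t+1}−ȳ) = -21.6437
Denominator Σ(y_t−ȳ)² = 196.5743
r_1 = -21.6437 / 196.5743 = -0.110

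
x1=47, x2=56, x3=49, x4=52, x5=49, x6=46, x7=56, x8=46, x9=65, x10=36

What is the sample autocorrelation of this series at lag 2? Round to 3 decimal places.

0.305

Mean x̄ = (47 + 56 + 49 + 52 + 49 + 46 + 56 + 46 + 65 + 36)/10 = 50.2000
Numerator Σ_{t=1}^{8}(x_t−x̄)(x_{t+2}−x̄) = 164.3200
Denominator Σ(x_t−x̄)² = 539.6000
r_2 = 164.3200 / 539.6000 = 0.305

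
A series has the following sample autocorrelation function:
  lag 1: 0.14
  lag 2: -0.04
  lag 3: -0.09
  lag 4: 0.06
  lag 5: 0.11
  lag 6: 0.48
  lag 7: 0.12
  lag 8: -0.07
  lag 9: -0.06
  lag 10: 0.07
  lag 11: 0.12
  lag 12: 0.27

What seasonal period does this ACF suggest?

The largest autocorrelation is r_6 = 0.48, with a weaker echo at lag 12 (0.27); the remaining lags stay at or below 0.14.
The dominant spike at lag 6 indicates a seasonal period of 6.

6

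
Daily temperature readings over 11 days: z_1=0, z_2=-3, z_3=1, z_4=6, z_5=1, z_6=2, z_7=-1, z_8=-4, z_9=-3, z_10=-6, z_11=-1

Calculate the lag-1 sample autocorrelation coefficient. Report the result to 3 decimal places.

0.401

Mean z̄ = (0 − 3 + 1 + 6 + 1 + 2 − 1 − 4 − 3 − 6 − 1)/11 = -0.7273
Numerator Σ_{t=1}^{10}(z_t−z̄)(z_{t+1}−z̄) = 43.3802
Denominator Σ(z_t−z̄)² = 108.1818
r_1 = 43.3802 / 108.1818 = 0.401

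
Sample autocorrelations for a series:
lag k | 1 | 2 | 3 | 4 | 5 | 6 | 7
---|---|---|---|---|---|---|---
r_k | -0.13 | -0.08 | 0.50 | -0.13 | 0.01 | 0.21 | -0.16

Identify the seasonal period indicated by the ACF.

The largest autocorrelation is r_3 = 0.50, with a weaker echo at lag 6 (0.21); the remaining lags stay at or below 0.01.
The dominant spike at lag 3 indicates a seasonal period of 3.

3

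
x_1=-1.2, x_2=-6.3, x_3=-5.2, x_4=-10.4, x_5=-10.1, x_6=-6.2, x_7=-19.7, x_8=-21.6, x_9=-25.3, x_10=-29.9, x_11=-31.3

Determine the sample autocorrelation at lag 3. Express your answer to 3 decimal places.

Mean x̄ = (-1.2 − 6.3 − 5.2 − 10.4 − 10.1 − 6.2 − 19.7 − 21.6 − 25.3 − 29.9 − 31.3)/11 = -15.2000
Numerator Σ_{t=1}^{8}(x_t−x̄)(x_{t+3}−x̄) = 226.6400
Denominator Σ(x_t−x̄)² = 1143.7800
r_3 = 226.6400 / 1143.7800 = 0.198

0.198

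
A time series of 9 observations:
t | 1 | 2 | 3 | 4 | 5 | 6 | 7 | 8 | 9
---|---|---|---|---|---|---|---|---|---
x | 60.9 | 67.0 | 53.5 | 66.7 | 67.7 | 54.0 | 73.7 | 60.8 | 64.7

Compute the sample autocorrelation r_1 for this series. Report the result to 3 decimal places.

Mean x̄ = (60.9 + 67.0 + 53.5 + 66.7 + 67.7 + 54.0 + 73.7 + 60.8 + 64.7)/9 = 63.2222
Numerator Σ_{t=1}^{8}(x_t−x̄)(x_{t+1}−x̄) = -230.6227
Denominator Σ(x_t−x̄)² = 349.2156
r_1 = -230.6227 / 349.2156 = -0.660

-0.660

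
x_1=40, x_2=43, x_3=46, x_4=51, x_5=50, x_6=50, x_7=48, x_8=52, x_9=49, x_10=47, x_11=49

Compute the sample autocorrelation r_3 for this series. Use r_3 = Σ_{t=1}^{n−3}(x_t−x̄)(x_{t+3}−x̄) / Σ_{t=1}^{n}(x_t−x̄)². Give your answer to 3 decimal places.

Mean x̄ = (40 + 43 + 46 + 51 + 50 + 50 + 48 + 52 + 49 + 47 + 49)/11 = 47.7273
Numerator Σ_{t=1}^{8}(x_t−x̄)(x_{t+3}−x̄) = -21.2231
Denominator Σ(x_t−x̄)² = 128.1818
r_3 = -21.2231 / 128.1818 = -0.166

-0.166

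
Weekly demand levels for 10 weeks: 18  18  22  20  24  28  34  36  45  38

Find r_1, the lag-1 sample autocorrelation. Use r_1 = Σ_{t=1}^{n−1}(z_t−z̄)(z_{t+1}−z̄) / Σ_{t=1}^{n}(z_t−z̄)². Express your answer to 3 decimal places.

0.737

Mean z̄ = (18 + 18 + 22 + 20 + 24 + 28 + 34 + 36 + 45 + 38)/10 = 28.3000
Numerator Σ_{t=1}^{9}(z_t−z̄)(z_{t+1}−z̄) = 593.0100
Denominator Σ(z_t−z̄)² = 804.1000
r_1 = 593.0100 / 804.1000 = 0.737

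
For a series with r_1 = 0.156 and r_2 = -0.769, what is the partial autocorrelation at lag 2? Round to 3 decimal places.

-0.813

φ_{22} = (r_2 − r_1²) / (1 − r_1²)
r_1² = (0.156)² = 0.024336
Numerator = -0.769 − 0.0243 = -0.7933; denominator = 1 − 0.0243 = 0.9757
φ_{22} = -0.7933 / 0.9757 = -0.813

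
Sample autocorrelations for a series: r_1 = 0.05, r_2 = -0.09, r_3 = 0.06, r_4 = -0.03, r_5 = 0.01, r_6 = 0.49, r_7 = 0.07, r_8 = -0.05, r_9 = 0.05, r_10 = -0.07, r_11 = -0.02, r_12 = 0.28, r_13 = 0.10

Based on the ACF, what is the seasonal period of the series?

The largest autocorrelation is r_6 = 0.49, with a weaker echo at lag 12 (0.28); the remaining lags stay at or below 0.10.
The dominant spike at lag 6 indicates a seasonal period of 6.

6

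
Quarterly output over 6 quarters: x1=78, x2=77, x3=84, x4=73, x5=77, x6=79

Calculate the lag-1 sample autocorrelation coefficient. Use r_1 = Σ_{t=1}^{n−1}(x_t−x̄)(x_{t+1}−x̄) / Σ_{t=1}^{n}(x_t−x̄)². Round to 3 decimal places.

Mean x̄ = (78 + 77 + 84 + 73 + 77 + 79)/6 = 78.0000
Σ(x_t−x̄)(x_{t+1}−x̄) = (0.0000) + (-6.0000) + (-30.0000) + (5.0000) + (-1.0000) = -32.0000
Denominator Σ(x_t−x̄)² = 64.0000
r_1 = -32.0000 / 64.0000 = -0.500

-0.500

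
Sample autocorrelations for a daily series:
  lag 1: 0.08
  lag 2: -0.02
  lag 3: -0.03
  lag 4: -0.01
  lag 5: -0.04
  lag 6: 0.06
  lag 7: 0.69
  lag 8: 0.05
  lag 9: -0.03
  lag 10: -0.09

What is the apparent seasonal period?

7

The largest autocorrelation is r_7 = 0.69; the remaining lags stay at or below 0.08.
The dominant spike at lag 7 indicates a seasonal period of 7.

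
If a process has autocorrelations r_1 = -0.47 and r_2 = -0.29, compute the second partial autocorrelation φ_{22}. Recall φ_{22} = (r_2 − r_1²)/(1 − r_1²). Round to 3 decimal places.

-0.656

φ_{22} = (r_2 − r_1²) / (1 − r_1²)
r_1² = (-0.47)² = 0.2209
Numerator = -0.29 − 0.2209 = -0.5109; denominator = 1 − 0.2209 = 0.7791
φ_{22} = -0.5109 / 0.7791 = -0.656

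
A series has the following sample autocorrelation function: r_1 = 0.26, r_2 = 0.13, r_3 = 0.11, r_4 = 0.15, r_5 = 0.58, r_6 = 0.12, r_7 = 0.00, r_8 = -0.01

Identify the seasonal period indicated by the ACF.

The largest autocorrelation is r_5 = 0.58; the remaining lags stay at or below 0.26. The elevated value at lag 1 (0.26), dropping to 0.13 at lag 2, reflects decaying short-term dependence rather than seasonality.
The dominant spike at lag 5 indicates a seasonal period of 5.

5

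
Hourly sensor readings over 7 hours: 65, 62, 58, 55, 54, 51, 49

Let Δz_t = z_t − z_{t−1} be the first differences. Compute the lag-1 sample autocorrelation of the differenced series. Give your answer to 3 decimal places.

First differences Δz: -3, -4, -3, -1, -3, -2
Mean of differences = -2.6667
Numerator Σ(Δz_t−Δz̄)(Δz_{t+1}−Δz̄) = -0.4444
Denominator Σ(Δz_t−Δz̄)² = 5.3333
r_1(Δz) = -0.4444 / 5.3333 = -0.083

-0.083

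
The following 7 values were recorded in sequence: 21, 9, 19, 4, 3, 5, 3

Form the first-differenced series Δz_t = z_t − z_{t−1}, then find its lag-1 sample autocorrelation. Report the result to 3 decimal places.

-0.665

First differences Δz: -12, 10, -15, -1, 2, -2
Mean of differences = -3.0000
Numerator Σ(Δz_t−Δz̄)(Δz_{t+1}−Δz̄) = -282.0000
Denominator Σ(Δz_t−Δz̄)² = 424.0000
r_1(Δz) = -282.0000 / 424.0000 = -0.665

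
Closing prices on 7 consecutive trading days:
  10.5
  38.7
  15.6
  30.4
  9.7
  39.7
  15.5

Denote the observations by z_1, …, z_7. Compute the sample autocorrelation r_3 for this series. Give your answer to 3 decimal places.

Mean z̄ = (10.5 + 38.7 + 15.6 + 30.4 + 9.7 + 39.7 + 15.5)/7 = 22.8714
Σ(z_t−z̄)(z_{t+3}−z̄) = (-93.1392) + (-208.4849) + (-122.3678) + (-55.4963) = -479.4882
Denominator Σ(z_t−z̄)² = 1024.1743
r_3 = -479.4882 / 1024.1743 = -0.468

-0.468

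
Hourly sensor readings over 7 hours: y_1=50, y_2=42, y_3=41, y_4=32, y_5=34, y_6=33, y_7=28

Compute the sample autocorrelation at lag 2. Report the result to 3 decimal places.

0.183

Mean ȳ = (50 + 42 + 41 + 32 + 34 + 33 + 28)/7 = 37.1429
Σ(y_t−ȳ)(y_{t+2}−ȳ) = (49.5918) + (-24.9796) + (-12.1224) + (21.3061) + (28.7347) = 62.5306
Denominator Σ(y_t−ȳ)² = 340.8571
r_2 = 62.5306 / 340.8571 = 0.183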